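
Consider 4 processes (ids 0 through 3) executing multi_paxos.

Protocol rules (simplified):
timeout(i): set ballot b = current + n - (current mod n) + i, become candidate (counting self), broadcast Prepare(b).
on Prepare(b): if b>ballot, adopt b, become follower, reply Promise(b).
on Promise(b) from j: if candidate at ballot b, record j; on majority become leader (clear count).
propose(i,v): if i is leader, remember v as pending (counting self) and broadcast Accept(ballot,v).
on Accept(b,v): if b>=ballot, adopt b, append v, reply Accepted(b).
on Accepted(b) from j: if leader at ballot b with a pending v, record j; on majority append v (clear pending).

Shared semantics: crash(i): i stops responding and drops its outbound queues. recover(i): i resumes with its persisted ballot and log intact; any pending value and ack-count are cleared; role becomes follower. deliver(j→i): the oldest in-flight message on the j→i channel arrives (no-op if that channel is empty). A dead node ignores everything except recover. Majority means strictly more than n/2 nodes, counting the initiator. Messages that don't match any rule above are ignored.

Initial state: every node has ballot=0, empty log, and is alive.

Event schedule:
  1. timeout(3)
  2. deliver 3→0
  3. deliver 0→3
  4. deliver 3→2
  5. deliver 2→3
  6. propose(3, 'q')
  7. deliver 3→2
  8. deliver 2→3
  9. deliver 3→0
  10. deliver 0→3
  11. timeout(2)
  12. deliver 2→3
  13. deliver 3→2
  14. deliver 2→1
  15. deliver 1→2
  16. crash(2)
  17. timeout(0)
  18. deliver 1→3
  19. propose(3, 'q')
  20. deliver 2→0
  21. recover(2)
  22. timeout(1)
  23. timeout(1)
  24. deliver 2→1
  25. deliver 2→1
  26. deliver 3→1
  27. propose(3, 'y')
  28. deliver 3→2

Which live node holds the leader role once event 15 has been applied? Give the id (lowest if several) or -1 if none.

2

[1] timeout(3) → N3(cand b7 [-])
[2] deliver 3→0 → N0(foll b7 [-])
[3] deliver 0→3 → ∅
[4] deliver 3→2 → N2(foll b7 [-])
[5] deliver 2→3 → N3(lead b7 [-])
[6] propose(3,'q') → ∅
[7] deliver 3→2 → N2(foll b7 [q])
[8] deliver 2→3 → ∅
[9] deliver 3→0 → N0(foll b7 [q])
[10] deliver 0→3 → N3(lead b7 [q])
[11] timeout(2) → N2(cand b10 [q])
[12] deliver 2→3 → N3(foll b10 [q])
[13] deliver 3→2 → ∅
[14] deliver 2→1 → N1(foll b10 [-])
[15] deliver 1→2 → N2(lead b10 [q])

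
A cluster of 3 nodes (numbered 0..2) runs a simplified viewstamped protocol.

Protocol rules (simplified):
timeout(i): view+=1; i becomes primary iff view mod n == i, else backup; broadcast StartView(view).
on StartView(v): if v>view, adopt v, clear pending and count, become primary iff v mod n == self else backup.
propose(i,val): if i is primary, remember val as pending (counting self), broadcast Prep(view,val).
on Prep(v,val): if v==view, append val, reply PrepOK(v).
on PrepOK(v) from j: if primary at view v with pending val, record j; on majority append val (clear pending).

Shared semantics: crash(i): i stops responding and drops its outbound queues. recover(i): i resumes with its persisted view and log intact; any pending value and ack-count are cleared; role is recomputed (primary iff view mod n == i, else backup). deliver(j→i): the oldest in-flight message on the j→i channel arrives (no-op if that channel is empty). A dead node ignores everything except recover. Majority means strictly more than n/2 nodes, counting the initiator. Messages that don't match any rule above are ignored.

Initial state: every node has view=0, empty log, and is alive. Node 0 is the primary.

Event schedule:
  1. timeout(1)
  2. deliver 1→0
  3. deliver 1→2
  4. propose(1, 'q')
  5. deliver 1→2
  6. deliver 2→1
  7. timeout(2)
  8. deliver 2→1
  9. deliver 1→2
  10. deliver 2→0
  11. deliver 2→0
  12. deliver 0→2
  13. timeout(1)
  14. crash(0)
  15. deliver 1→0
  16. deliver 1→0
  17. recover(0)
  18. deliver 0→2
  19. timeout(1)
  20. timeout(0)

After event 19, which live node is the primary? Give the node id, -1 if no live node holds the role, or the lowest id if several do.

e1 timeout(1): 1[prim,v=1,-]
e2 deliver 1→0: 0[back,v=1,-]
e3 deliver 1→2: 2[back,v=1,-]
e4 propose(1,'q'): ·
e5 deliver 1→2: 2[back,v=1,q]
e6 deliver 2→1: 1[prim,v=1,q]
e7 timeout(2): 2[prim,v=2,q]
e8 deliver 2→1: 1[back,v=2,q]
e9 deliver 1→2: ·
e10 deliver 2→0: 0[back,v=2,-]
e11 deliver 2→0: ·
e12 deliver 0→2: ·
e13 timeout(1): 1[back,v=3,q]
e14 crash(0): 0[✗back,v=2,-]
e15 deliver 1→0: ·
e16 deliver 1→0: ·
e17 recover(0): 0[back,v=2,-]
e18 deliver 0→2: ·
e19 timeout(1): 1[prim,v=4,q]

1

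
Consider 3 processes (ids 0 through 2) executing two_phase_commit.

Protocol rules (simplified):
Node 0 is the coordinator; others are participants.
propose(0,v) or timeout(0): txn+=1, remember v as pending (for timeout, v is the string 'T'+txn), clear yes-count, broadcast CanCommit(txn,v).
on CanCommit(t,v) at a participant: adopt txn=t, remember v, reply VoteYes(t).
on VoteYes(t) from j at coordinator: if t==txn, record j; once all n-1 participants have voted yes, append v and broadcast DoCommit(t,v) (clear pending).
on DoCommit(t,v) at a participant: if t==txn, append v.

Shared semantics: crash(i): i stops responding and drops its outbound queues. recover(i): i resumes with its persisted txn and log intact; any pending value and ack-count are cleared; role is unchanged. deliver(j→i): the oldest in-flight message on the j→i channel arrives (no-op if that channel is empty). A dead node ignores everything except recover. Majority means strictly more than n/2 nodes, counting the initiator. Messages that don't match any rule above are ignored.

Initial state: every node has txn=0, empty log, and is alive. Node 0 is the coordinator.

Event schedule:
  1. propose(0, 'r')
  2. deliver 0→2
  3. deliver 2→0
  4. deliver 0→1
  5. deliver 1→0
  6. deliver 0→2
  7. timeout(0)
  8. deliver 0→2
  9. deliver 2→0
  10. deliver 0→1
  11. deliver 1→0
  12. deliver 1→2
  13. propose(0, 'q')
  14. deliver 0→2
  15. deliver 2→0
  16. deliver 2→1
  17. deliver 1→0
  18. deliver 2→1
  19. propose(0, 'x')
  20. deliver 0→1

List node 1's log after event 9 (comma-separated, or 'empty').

step 1 propose(0,'r'): 0={coor,t=1,log=-}
step 2 deliver 0→2: 2={part,t=1,log=-}
step 3 deliver 2→0: —
step 4 deliver 0→1: 1={part,t=1,log=-}
step 5 deliver 1→0: 0={coor,t=1,log=r}
step 6 deliver 0→2: 2={part,t=1,log=r}
step 7 timeout(0): 0={coor,t=2,log=r}
step 8 deliver 0→2: 2={part,t=2,log=r}
step 9 deliver 2→0: —

empty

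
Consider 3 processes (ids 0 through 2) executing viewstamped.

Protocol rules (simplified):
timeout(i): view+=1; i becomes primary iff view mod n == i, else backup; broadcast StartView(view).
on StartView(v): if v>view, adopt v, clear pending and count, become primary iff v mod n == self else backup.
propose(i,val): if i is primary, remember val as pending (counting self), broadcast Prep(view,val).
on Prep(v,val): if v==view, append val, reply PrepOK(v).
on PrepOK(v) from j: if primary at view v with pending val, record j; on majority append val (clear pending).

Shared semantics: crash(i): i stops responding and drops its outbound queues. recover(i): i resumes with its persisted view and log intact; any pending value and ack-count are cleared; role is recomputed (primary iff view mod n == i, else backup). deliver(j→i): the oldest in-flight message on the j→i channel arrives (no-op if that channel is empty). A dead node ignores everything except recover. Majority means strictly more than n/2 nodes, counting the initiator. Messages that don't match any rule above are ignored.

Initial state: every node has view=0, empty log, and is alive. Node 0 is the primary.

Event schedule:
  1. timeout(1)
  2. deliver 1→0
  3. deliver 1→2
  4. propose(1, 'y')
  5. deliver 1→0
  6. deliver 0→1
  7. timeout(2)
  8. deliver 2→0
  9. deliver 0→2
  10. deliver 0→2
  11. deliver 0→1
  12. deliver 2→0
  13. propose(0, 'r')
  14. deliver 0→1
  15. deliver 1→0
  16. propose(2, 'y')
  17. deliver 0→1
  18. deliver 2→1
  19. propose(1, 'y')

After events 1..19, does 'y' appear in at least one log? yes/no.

1. timeout(1):  <1:prim v1 ->
2. deliver 1→0:  <0:back v1 ->
3. deliver 1→2:  <2:back v1 ->
4. propose(1,'y'):  nop
5. deliver 1→0:  <0:back v1 y>
6. deliver 0→1:  <1:prim v1 y>
7. timeout(2):  <2:prim v2 ->
8. deliver 2→0:  <0:back v2 y>
9. deliver 0→2:  nop
10. deliver 0→2:  nop
11. deliver 0→1:  nop
12. deliver 2→0:  nop
13. propose(0,'r'):  nop
14. deliver 0→1:  nop
15. deliver 1→0:  nop
16. propose(2,'y'):  nop
17. deliver 0→1:  nop
18. deliver 2→1:  <1:back v2 y>
19. propose(1,'y'):  nop

yes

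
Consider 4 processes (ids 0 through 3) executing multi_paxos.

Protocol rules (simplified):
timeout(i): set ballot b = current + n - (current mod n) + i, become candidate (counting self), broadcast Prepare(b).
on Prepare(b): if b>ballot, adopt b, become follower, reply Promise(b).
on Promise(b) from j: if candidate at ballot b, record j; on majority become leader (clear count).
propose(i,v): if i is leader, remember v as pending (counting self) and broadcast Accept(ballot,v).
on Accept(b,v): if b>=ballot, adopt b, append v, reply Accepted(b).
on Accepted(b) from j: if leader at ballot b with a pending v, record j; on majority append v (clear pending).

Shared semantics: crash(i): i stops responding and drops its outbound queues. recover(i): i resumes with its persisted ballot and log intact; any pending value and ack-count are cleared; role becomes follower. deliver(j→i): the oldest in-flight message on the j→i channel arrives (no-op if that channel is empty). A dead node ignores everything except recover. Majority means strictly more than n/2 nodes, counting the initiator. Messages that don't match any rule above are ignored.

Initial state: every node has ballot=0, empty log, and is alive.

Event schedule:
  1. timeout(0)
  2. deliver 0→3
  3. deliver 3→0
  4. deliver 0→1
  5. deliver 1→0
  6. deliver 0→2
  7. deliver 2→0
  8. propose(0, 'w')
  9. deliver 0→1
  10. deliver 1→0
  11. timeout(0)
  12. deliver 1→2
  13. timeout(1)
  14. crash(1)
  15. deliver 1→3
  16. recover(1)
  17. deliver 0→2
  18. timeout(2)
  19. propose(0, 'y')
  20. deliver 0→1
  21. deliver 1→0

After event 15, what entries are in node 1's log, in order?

w

after 1 — timeout(0): n0:cand/b4/[-]
after 2 — deliver 0→3: n3:foll/b4/[-]
after 3 — deliver 3→0: ·
after 4 — deliver 0→1: n1:foll/b4/[-]
after 5 — deliver 1→0: n0:lead/b4/[-]
after 6 — deliver 0→2: n2:foll/b4/[-]
after 7 — deliver 2→0: ·
after 8 — propose(0,'w'): ·
after 9 — deliver 0→1: n1:foll/b4/[w]
after 10 — deliver 1→0: ·
after 11 — timeout(0): n0:cand/b8/[-]
after 12 — deliver 1→2: ·
after 13 — timeout(1): n1:cand/b9/[w]
after 14 — crash(1): n1:✗cand/b9/[w]
after 15 — deliver 1→3: ·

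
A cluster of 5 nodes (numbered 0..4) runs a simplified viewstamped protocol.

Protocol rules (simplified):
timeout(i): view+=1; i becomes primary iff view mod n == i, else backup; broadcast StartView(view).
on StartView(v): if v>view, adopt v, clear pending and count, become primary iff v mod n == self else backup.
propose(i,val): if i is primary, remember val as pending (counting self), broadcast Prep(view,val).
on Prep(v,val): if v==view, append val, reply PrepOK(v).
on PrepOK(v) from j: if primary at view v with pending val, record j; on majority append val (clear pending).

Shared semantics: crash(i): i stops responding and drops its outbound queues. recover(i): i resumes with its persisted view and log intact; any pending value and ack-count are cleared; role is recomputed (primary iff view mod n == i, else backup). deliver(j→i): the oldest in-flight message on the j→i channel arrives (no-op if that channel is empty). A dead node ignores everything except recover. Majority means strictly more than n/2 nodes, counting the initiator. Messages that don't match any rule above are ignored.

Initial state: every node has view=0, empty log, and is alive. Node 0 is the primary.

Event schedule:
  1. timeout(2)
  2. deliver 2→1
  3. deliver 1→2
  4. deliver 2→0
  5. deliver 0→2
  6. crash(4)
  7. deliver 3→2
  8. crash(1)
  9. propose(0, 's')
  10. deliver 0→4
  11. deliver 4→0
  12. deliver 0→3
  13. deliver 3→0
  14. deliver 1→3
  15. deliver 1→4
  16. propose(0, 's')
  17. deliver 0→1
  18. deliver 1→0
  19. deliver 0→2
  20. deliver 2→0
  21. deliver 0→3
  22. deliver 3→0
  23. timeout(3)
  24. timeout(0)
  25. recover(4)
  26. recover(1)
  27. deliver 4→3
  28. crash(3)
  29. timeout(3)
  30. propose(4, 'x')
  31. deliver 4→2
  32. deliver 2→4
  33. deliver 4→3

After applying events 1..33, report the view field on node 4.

1

step 1 timeout(2): 2={back,v=1,log=-}
step 2 deliver 2→1: 1={prim,v=1,log=-}
step 3 deliver 1→2: —
step 4 deliver 2→0: 0={back,v=1,log=-}
step 5 deliver 0→2: —
step 6 crash(4): 4={✗back,v=0,log=-}
step 7 deliver 3→2: —
step 8 crash(1): 1={✗prim,v=1,log=-}
step 9 propose(0,'s'): —
step 10 deliver 0→4: —
step 11 deliver 4→0: —
step 12 deliver 0→3: —
step 13 deliver 3→0: —
step 14 deliver 1→3: —
step 15 deliver 1→4: —
step 16 propose(0,'s'): —
step 17 deliver 0→1: —
step 18 deliver 1→0: —
step 19 deliver 0→2: —
step 20 deliver 2→0: —
step 21 deliver 0→3: —
step 22 deliver 3→0: —
step 23 timeout(3): 3={back,v=1,log=-}
step 24 timeout(0): 0={back,v=2,log=-}
step 25 recover(4): 4={back,v=0,log=-}
step 26 recover(1): 1={prim,v=1,log=-}
step 27 deliver 4→3: —
step 28 crash(3): 3={✗back,v=1,log=-}
step 29 timeout(3): —
step 30 propose(4,'x'): —
step 31 deliver 4→2: —
step 32 deliver 2→4: 4={back,v=1,log=-}
step 33 deliver 4→3: —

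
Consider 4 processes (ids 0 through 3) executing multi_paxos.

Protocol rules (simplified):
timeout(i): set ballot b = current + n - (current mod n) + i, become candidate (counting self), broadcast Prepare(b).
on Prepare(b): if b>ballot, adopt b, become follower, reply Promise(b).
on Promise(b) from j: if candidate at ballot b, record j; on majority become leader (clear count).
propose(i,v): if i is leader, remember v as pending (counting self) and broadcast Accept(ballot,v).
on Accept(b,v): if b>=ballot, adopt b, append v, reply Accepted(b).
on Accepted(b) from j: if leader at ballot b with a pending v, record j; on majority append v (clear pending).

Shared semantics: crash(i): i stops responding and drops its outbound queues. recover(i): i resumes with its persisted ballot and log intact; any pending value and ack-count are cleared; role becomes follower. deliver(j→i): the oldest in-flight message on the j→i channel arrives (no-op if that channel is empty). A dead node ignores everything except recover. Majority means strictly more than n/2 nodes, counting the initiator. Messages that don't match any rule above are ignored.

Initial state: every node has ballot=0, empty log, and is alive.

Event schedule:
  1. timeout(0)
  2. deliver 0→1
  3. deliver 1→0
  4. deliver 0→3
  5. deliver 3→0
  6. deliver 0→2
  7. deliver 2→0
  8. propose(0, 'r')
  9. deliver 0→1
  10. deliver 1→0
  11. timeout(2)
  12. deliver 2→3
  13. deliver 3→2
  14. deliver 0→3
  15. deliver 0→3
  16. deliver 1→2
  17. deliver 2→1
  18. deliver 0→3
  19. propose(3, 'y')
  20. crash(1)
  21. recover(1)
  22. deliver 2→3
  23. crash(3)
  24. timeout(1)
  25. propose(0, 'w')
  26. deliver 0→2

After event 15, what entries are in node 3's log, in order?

1. timeout(0):  <0:cand b4 ->
2. deliver 0→1:  <1:foll b4 ->
3. deliver 1→0:  nop
4. deliver 0→3:  <3:foll b4 ->
5. deliver 3→0:  <0:lead b4 ->
6. deliver 0→2:  <2:foll b4 ->
7. deliver 2→0:  nop
8. propose(0,'r'):  nop
9. deliver 0→1:  <1:foll b4 r>
10. deliver 1→0:  nop
11. timeout(2):  <2:cand b10 ->
12. deliver 2→3:  <3:foll b10 ->
13. deliver 3→2:  nop
14. deliver 0→3:  nop
15. deliver 0→3:  nop

empty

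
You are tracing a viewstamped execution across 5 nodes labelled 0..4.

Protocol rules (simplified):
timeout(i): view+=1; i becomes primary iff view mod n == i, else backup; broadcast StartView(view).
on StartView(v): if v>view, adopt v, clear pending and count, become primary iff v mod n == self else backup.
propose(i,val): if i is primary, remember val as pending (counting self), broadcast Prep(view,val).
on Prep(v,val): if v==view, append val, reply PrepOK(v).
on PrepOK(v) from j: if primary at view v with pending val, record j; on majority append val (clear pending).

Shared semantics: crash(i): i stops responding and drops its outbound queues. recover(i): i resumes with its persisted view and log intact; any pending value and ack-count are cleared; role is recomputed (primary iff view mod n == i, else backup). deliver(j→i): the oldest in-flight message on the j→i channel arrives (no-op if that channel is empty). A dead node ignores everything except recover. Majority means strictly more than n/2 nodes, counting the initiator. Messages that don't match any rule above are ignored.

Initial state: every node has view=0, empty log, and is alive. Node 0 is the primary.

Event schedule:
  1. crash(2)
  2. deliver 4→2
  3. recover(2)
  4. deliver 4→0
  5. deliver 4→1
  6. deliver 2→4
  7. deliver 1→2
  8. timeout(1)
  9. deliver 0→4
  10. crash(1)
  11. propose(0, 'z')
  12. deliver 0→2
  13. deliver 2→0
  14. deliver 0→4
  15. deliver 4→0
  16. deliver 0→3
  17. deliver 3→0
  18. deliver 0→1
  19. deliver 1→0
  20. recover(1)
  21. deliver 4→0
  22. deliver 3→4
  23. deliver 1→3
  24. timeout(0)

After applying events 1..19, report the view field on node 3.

e1 crash(2): 2[✗back,v=0,-]
e2 deliver 4→2: ·
e3 recover(2): 2[back,v=0,-]
e4 deliver 4→0: ·
e5 deliver 4→1: ·
e6 deliver 2→4: ·
e7 deliver 1→2: ·
e8 timeout(1): 1[prim,v=1,-]
e9 deliver 0→4: ·
e10 crash(1): 1[✗prim,v=1,-]
e11 propose(0,'z'): ·
e12 deliver 0→2: 2[back,v=0,z]
e13 deliver 2→0: ·
e14 deliver 0→4: 4[back,v=0,z]
e15 deliver 4→0: 0[prim,v=0,z]
e16 deliver 0→3: 3[back,v=0,z]
e17 deliver 3→0: ·
e18 deliver 0→1: ·
e19 deliver 1→0: ·

0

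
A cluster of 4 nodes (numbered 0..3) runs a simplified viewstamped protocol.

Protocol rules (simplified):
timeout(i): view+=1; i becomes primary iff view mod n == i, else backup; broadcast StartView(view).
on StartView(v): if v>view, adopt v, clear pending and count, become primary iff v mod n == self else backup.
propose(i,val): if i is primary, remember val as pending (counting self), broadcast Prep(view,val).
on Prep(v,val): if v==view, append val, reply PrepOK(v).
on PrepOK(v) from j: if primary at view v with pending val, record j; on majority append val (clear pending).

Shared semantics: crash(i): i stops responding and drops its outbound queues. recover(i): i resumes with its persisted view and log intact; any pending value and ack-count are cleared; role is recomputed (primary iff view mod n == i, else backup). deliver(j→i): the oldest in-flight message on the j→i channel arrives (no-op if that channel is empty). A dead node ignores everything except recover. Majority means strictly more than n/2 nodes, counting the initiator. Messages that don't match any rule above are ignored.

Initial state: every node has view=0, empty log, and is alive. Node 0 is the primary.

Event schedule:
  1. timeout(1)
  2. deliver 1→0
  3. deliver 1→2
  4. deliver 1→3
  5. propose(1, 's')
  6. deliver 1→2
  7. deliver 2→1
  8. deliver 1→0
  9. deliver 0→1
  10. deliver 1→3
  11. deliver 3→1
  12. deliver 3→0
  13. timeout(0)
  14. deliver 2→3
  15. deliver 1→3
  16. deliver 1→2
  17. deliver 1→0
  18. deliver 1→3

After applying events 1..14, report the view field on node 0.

e1 timeout(1): 1[prim,v=1,-]
e2 deliver 1→0: 0[back,v=1,-]
e3 deliver 1→2: 2[back,v=1,-]
e4 deliver 1→3: 3[back,v=1,-]
e5 propose(1,'s'): ·
e6 deliver 1→2: 2[back,v=1,s]
e7 deliver 2→1: ·
e8 deliver 1→0: 0[back,v=1,s]
e9 deliver 0→1: 1[prim,v=1,s]
e10 deliver 1→3: 3[back,v=1,s]
e11 deliver 3→1: ·
e12 deliver 3→0: ·
e13 timeout(0): 0[back,v=2,s]
e14 deliver 2→3: ·

2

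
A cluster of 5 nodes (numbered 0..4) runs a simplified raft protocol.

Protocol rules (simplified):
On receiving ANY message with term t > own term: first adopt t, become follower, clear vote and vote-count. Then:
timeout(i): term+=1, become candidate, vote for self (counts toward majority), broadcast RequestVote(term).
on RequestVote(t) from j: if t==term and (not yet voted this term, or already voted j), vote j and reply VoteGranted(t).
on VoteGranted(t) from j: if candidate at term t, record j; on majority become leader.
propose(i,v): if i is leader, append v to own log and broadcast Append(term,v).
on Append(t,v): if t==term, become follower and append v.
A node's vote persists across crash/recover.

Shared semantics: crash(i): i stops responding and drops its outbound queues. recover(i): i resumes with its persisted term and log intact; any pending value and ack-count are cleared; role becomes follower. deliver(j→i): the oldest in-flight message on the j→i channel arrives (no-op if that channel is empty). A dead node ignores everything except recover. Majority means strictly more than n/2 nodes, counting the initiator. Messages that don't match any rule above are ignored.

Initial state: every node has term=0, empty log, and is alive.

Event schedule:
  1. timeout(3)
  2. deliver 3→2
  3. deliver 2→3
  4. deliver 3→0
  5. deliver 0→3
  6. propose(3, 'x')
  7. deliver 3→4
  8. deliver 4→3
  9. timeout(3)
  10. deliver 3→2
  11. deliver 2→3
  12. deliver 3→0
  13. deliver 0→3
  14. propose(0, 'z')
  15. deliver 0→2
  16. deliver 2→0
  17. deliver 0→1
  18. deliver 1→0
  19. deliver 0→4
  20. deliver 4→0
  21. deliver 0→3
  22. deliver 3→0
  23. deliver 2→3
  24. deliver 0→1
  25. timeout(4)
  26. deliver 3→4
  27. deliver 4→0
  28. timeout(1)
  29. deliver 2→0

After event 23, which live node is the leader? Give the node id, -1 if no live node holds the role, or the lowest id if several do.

-1

1. timeout(3):  <3:cand t1 ->
2. deliver 3→2:  <2:foll t1 ->
3. deliver 2→3:  nop
4. deliver 3→0:  <0:foll t1 ->
5. deliver 0→3:  <3:lead t1 ->
6. propose(3,'x'):  <3:lead t1 x>
7. deliver 3→4:  <4:foll t1 ->
8. deliver 4→3:  nop
9. timeout(3):  <3:cand t2 x>
10. deliver 3→2:  <2:foll t1 x>
11. deliver 2→3:  nop
12. deliver 3→0:  <0:foll t1 x>
13. deliver 0→3:  nop
14. propose(0,'z'):  nop
15. deliver 0→2:  nop
16. deliver 2→0:  nop
17. deliver 0→1:  nop
18. deliver 1→0:  nop
19. deliver 0→4:  nop
20. deliver 4→0:  nop
21. deliver 0→3:  nop
22. deliver 3→0:  <0:foll t2 x>
23. deliver 2→3:  nop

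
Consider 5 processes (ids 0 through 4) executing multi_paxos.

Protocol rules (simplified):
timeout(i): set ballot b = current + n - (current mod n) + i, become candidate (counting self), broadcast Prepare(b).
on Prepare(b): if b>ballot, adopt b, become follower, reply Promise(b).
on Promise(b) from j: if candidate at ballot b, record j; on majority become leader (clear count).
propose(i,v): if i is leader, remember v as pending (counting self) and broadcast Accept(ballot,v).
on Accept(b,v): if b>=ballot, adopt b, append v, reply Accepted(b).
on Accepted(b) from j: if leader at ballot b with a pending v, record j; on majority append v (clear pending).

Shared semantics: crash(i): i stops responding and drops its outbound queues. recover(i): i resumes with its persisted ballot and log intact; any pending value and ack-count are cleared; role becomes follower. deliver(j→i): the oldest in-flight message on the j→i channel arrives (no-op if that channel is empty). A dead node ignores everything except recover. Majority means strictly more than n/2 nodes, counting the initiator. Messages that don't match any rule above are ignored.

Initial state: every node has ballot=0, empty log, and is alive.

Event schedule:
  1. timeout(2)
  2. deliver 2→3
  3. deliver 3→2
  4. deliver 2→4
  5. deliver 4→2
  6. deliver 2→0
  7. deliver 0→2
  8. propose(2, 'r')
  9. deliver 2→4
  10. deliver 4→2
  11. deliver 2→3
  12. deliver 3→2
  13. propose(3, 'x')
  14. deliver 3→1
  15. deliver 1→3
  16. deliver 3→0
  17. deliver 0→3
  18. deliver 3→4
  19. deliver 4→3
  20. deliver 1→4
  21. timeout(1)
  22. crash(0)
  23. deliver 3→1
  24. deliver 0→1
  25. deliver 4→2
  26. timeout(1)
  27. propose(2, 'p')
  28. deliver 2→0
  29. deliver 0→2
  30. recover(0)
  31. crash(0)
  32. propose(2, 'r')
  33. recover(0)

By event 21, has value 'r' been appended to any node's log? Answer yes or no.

yes

1. timeout(2):  <2:cand b7 ->
2. deliver 2→3:  <3:foll b7 ->
3. deliver 3→2:  nop
4. deliver 2→4:  <4:foll b7 ->
5. deliver 4→2:  <2:lead b7 ->
6. deliver 2→0:  <0:foll b7 ->
7. deliver 0→2:  nop
8. propose(2,'r'):  nop
9. deliver 2→4:  <4:foll b7 r>
10. deliver 4→2:  nop
11. deliver 2→3:  <3:foll b7 r>
12. deliver 3→2:  <2:lead b7 r>
13. propose(3,'x'):  nop
14. deliver 3→1:  nop
15. deliver 1→3:  nop
16. deliver 3→0:  nop
17. deliver 0→3:  nop
18. deliver 3→4:  nop
19. deliver 4→3:  nop
20. deliver 1→4:  nop
21. timeout(1):  <1:cand b6 ->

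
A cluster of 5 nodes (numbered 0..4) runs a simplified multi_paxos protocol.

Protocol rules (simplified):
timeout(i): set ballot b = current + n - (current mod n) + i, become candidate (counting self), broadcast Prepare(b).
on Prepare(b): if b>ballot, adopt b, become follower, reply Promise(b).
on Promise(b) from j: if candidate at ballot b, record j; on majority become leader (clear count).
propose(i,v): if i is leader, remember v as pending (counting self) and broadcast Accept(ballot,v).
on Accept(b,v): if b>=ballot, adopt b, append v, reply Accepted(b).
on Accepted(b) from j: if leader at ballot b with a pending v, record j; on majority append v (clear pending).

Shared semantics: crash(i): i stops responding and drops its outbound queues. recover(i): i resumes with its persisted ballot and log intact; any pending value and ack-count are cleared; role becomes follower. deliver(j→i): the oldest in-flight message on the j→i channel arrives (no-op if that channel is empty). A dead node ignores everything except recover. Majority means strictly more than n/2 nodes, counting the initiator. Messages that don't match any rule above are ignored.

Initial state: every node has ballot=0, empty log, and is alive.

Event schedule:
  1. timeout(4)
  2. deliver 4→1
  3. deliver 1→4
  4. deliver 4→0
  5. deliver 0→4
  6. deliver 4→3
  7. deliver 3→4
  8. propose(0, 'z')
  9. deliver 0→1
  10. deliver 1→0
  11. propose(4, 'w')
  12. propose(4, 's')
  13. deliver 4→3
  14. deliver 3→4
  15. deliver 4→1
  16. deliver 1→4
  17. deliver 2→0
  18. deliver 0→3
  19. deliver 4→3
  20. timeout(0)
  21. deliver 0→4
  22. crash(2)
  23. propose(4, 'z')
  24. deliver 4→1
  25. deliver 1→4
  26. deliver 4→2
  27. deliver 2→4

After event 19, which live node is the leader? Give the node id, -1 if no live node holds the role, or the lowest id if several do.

4

[1] timeout(4) → N4(cand b9 [-])
[2] deliver 4→1 → N1(foll b9 [-])
[3] deliver 1→4 → ∅
[4] deliver 4→0 → N0(foll b9 [-])
[5] deliver 0→4 → N4(lead b9 [-])
[6] deliver 4→3 → N3(foll b9 [-])
[7] deliver 3→4 → ∅
[8] propose(0,'z') → ∅
[9] deliver 0→1 → ∅
[10] deliver 1→0 → ∅
[11] propose(4,'w') → ∅
[12] propose(4,'s') → ∅
[13] deliver 4→3 → N3(foll b9 [w])
[14] deliver 3→4 → ∅
[15] deliver 4→1 → N1(foll b9 [w])
[16] deliver 1→4 → N4(lead b9 [s])
[17] deliver 2→0 → ∅
[18] deliver 0→3 → ∅
[19] deliver 4→3 → N3(foll b9 [w,s])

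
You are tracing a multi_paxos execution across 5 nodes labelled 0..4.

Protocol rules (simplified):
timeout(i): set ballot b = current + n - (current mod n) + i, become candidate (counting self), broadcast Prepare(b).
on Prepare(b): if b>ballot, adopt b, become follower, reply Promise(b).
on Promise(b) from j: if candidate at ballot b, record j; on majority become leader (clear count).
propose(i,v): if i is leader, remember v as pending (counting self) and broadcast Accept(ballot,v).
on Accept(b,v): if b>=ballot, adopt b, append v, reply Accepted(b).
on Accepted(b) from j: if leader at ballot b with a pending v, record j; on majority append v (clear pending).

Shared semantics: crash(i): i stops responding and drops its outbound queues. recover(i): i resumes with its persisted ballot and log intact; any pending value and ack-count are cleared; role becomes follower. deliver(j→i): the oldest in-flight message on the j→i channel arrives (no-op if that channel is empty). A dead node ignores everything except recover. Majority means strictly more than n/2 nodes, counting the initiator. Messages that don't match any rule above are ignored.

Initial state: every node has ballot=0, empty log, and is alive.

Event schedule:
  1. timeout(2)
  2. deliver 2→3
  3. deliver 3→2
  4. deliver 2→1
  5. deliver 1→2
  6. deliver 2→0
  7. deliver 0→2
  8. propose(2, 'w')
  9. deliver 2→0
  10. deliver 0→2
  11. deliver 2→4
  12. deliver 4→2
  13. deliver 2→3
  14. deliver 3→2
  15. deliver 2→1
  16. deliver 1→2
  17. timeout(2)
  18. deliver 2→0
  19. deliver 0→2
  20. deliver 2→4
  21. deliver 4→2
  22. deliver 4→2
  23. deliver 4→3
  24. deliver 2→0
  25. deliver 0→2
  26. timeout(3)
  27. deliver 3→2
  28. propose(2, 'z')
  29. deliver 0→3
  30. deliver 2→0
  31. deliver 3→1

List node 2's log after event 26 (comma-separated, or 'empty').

e1 timeout(2): 2[cand,b=7,-]
e2 deliver 2→3: 3[foll,b=7,-]
e3 deliver 3→2: ·
e4 deliver 2→1: 1[foll,b=7,-]
e5 deliver 1→2: 2[lead,b=7,-]
e6 deliver 2→0: 0[foll,b=7,-]
e7 deliver 0→2: ·
e8 propose(2,'w'): ·
e9 deliver 2→0: 0[foll,b=7,w]
e10 deliver 0→2: ·
e11 deliver 2→4: 4[foll,b=7,-]
e12 deliver 4→2: ·
e13 deliver 2→3: 3[foll,b=7,w]
e14 deliver 3→2: 2[lead,b=7,w]
e15 deliver 2→1: 1[foll,b=7,w]
e16 deliver 1→2: ·
e17 timeout(2): 2[cand,b=12,w]
e18 deliver 2→0: 0[foll,b=12,w]
e19 deliver 0→2: ·
e20 deliver 2→4: 4[foll,b=7,w]
e21 deliver 4→2: ·
e22 deliver 4→2: ·
e23 deliver 4→3: ·
e24 deliver 2→0: ·
e25 deliver 0→2: ·
e26 timeout(3): 3[cand,b=13,w]

w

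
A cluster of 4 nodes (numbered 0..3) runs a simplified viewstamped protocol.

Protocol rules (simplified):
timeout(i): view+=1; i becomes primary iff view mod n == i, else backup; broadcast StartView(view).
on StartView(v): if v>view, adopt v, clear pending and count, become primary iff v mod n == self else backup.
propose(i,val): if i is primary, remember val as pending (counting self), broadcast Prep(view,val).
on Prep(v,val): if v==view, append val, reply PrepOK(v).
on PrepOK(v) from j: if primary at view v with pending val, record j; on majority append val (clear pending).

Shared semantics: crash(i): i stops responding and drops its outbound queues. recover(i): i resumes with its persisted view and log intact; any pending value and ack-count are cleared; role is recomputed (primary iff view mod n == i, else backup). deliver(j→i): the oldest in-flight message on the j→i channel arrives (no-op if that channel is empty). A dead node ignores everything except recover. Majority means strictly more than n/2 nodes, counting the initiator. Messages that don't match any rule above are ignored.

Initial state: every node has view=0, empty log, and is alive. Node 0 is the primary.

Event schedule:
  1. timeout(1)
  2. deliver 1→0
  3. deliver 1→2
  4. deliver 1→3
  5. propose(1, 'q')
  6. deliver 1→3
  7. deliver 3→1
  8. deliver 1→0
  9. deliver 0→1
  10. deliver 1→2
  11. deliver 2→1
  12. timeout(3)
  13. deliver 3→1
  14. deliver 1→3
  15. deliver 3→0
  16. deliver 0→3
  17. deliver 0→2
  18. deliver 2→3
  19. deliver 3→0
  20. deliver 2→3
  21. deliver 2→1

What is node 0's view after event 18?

[1] timeout(1) → N1(prim v1 [-])
[2] deliver 1→0 → N0(back v1 [-])
[3] deliver 1→2 → N2(back v1 [-])
[4] deliver 1→3 → N3(back v1 [-])
[5] propose(1,'q') → ∅
[6] deliver 1→3 → N3(back v1 [q])
[7] deliver 3→1 → ∅
[8] deliver 1→0 → N0(back v1 [q])
[9] deliver 0→1 → N1(prim v1 [q])
[10] deliver 1→2 → N2(back v1 [q])
[11] deliver 2→1 → ∅
[12] timeout(3) → N3(back v2 [q])
[13] deliver 3→1 → N1(back v2 [q])
[14] deliver 1→3 → ∅
[15] deliver 3→0 → N0(back v2 [q])
[16] deliver 0→3 → ∅
[17] deliver 0→2 → ∅
[18] deliver 2→3 → ∅

2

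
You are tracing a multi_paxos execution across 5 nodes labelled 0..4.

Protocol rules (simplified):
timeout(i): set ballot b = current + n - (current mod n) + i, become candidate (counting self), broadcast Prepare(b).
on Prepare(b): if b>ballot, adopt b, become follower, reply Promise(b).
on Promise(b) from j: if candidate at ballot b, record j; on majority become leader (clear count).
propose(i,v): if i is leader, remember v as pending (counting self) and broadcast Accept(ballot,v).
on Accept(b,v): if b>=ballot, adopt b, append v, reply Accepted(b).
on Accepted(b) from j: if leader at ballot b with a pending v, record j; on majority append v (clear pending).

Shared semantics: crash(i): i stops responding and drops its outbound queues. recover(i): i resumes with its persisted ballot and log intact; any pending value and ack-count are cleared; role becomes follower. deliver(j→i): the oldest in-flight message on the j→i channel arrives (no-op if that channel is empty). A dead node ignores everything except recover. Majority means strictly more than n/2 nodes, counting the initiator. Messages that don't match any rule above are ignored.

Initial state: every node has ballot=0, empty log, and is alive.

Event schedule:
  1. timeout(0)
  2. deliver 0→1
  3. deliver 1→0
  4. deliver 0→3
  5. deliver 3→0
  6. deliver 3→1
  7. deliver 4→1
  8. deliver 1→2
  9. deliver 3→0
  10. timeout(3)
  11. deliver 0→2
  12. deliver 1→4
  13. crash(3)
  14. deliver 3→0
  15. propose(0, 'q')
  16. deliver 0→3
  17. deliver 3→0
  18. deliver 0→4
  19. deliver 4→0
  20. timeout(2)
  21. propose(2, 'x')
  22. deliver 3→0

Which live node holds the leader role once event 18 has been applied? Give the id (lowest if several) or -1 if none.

[1] timeout(0) → N0(cand b5 [-])
[2] deliver 0→1 → N1(foll b5 [-])
[3] deliver 1→0 → ∅
[4] deliver 0→3 → N3(foll b5 [-])
[5] deliver 3→0 → N0(lead b5 [-])
[6] deliver 3→1 → ∅
[7] deliver 4→1 → ∅
[8] deliver 1→2 → ∅
[9] deliver 3→0 → ∅
[10] timeout(3) → N3(cand b13 [-])
[11] deliver 0→2 → N2(foll b5 [-])
[12] deliver 1→4 → ∅
[13] crash(3) → N3(✗cand b13 [-])
[14] deliver 3→0 → ∅
[15] propose(0,'q') → ∅
[16] deliver 0→3 → ∅
[17] deliver 3→0 → ∅
[18] deliver 0→4 → N4(foll b5 [-])

0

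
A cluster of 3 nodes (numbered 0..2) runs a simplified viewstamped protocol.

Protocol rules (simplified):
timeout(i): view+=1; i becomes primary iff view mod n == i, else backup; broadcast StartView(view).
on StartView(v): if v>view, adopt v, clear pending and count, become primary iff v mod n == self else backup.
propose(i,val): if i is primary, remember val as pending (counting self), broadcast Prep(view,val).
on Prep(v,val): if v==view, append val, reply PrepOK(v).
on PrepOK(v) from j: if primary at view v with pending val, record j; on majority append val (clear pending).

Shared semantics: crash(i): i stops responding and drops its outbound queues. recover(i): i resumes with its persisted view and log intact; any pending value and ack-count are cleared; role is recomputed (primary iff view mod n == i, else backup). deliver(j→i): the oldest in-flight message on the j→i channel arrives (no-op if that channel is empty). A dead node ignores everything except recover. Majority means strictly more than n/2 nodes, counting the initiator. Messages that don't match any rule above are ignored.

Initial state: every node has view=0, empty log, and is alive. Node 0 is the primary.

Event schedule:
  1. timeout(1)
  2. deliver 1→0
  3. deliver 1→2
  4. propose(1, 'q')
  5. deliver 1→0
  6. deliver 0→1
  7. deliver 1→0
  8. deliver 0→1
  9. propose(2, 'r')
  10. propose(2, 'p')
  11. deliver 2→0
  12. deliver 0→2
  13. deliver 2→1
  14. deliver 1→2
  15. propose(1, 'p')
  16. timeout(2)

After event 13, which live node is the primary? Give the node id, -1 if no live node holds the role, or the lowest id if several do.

1

[1] timeout(1) → N1(prim v1 [-])
[2] deliver 1→0 → N0(back v1 [-])
[3] deliver 1→2 → N2(back v1 [-])
[4] propose(1,'q') → ∅
[5] deliver 1→0 → N0(back v1 [q])
[6] deliver 0→1 → N1(prim v1 [q])
[7] deliver 1→0 → ∅
[8] deliver 0→1 → ∅
[9] propose(2,'r') → ∅
[10] propose(2,'p') → ∅
[11] deliver 2→0 → ∅
[12] deliver 0→2 → ∅
[13] deliver 2→1 → ∅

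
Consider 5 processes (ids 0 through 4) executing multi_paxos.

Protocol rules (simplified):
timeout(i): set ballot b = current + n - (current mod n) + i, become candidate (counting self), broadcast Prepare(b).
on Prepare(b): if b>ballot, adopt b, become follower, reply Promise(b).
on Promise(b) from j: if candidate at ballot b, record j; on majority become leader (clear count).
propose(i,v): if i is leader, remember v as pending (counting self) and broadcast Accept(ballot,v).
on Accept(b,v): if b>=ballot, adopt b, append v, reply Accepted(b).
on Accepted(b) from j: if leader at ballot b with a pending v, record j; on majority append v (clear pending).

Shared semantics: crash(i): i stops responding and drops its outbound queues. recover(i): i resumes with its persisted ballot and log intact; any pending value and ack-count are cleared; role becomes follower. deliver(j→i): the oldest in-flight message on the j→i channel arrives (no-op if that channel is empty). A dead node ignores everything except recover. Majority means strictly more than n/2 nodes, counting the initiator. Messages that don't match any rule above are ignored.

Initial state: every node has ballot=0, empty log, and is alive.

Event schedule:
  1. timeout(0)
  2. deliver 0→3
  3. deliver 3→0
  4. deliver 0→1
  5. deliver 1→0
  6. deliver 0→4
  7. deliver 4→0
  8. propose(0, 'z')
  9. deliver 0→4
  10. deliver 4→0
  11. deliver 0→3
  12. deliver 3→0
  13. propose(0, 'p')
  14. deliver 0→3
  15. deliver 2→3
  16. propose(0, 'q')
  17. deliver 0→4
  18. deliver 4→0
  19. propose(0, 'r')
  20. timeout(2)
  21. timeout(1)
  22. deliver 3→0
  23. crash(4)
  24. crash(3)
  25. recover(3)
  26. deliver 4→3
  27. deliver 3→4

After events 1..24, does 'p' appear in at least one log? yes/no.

yes

step 1 timeout(0): 0={cand,b=5,log=-}
step 2 deliver 0→3: 3={foll,b=5,log=-}
step 3 deliver 3→0: —
step 4 deliver 0→1: 1={foll,b=5,log=-}
step 5 deliver 1→0: 0={lead,b=5,log=-}
step 6 deliver 0→4: 4={foll,b=5,log=-}
step 7 deliver 4→0: —
step 8 propose(0,'z'): —
step 9 deliver 0→4: 4={foll,b=5,log=z}
step 10 deliver 4→0: —
step 11 deliver 0→3: 3={foll,b=5,log=z}
step 12 deliver 3→0: 0={lead,b=5,log=z}
step 13 propose(0,'p'): —
step 14 deliver 0→3: 3={foll,b=5,log=z,p}
step 15 deliver 2→3: —
step 16 propose(0,'q'): —
step 17 deliver 0→4: 4={foll,b=5,log=z,p}
step 18 deliver 4→0: —
step 19 propose(0,'r'): —
step 20 timeout(2): 2={cand,b=7,log=-}
step 21 timeout(1): 1={cand,b=11,log=-}
step 22 deliver 3→0: —
step 23 crash(4): 4={✗foll,b=5,log=z,p}
step 24 crash(3): 3={✗foll,b=5,log=z,p}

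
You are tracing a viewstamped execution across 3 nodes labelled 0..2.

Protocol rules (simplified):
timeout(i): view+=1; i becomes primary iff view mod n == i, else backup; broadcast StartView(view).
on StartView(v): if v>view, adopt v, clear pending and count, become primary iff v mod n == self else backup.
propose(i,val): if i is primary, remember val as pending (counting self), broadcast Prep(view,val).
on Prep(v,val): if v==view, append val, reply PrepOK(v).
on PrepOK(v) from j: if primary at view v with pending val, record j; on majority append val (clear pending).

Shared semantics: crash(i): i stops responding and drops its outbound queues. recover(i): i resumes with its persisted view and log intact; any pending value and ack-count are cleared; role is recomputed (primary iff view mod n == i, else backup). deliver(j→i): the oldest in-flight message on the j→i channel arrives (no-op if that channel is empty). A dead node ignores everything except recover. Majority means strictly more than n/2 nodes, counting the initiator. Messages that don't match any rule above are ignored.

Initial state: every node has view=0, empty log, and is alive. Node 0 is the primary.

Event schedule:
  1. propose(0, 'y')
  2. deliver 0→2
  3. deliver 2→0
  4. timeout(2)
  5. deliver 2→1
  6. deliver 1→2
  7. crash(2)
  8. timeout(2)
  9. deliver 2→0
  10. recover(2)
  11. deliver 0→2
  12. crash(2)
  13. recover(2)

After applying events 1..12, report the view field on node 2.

1

[1] propose(0,'y') → ∅
[2] deliver 0→2 → N2(back v0 [y])
[3] deliver 2→0 → N0(prim v0 [y])
[4] timeout(2) → N2(back v1 [y])
[5] deliver 2→1 → N1(prim v1 [-])
[6] deliver 1→2 → ∅
[7] crash(2) → N2(✗back v1 [y])
[8] timeout(2) → ∅
[9] deliver 2→0 → ∅
[10] recover(2) → N2(back v1 [y])
[11] deliver 0→2 → ∅
[12] crash(2) → N2(✗back v1 [y])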